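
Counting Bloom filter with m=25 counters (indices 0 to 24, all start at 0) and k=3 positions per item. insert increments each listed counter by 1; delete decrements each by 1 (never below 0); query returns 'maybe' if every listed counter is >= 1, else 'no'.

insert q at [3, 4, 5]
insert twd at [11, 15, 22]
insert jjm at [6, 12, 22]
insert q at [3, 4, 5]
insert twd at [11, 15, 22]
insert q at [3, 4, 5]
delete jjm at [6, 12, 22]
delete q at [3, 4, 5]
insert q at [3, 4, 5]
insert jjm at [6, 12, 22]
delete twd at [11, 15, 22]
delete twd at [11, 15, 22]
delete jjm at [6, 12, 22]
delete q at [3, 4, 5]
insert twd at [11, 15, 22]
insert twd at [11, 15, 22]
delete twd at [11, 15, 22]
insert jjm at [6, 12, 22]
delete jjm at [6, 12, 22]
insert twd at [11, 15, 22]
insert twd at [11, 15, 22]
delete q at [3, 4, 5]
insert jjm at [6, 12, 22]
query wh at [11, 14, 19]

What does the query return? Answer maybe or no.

Answer: no

Derivation:
Step 1: insert q at [3, 4, 5] -> counters=[0,0,0,1,1,1,0,0,0,0,0,0,0,0,0,0,0,0,0,0,0,0,0,0,0]
Step 2: insert twd at [11, 15, 22] -> counters=[0,0,0,1,1,1,0,0,0,0,0,1,0,0,0,1,0,0,0,0,0,0,1,0,0]
Step 3: insert jjm at [6, 12, 22] -> counters=[0,0,0,1,1,1,1,0,0,0,0,1,1,0,0,1,0,0,0,0,0,0,2,0,0]
Step 4: insert q at [3, 4, 5] -> counters=[0,0,0,2,2,2,1,0,0,0,0,1,1,0,0,1,0,0,0,0,0,0,2,0,0]
Step 5: insert twd at [11, 15, 22] -> counters=[0,0,0,2,2,2,1,0,0,0,0,2,1,0,0,2,0,0,0,0,0,0,3,0,0]
Step 6: insert q at [3, 4, 5] -> counters=[0,0,0,3,3,3,1,0,0,0,0,2,1,0,0,2,0,0,0,0,0,0,3,0,0]
Step 7: delete jjm at [6, 12, 22] -> counters=[0,0,0,3,3,3,0,0,0,0,0,2,0,0,0,2,0,0,0,0,0,0,2,0,0]
Step 8: delete q at [3, 4, 5] -> counters=[0,0,0,2,2,2,0,0,0,0,0,2,0,0,0,2,0,0,0,0,0,0,2,0,0]
Step 9: insert q at [3, 4, 5] -> counters=[0,0,0,3,3,3,0,0,0,0,0,2,0,0,0,2,0,0,0,0,0,0,2,0,0]
Step 10: insert jjm at [6, 12, 22] -> counters=[0,0,0,3,3,3,1,0,0,0,0,2,1,0,0,2,0,0,0,0,0,0,3,0,0]
Step 11: delete twd at [11, 15, 22] -> counters=[0,0,0,3,3,3,1,0,0,0,0,1,1,0,0,1,0,0,0,0,0,0,2,0,0]
Step 12: delete twd at [11, 15, 22] -> counters=[0,0,0,3,3,3,1,0,0,0,0,0,1,0,0,0,0,0,0,0,0,0,1,0,0]
Step 13: delete jjm at [6, 12, 22] -> counters=[0,0,0,3,3,3,0,0,0,0,0,0,0,0,0,0,0,0,0,0,0,0,0,0,0]
Step 14: delete q at [3, 4, 5] -> counters=[0,0,0,2,2,2,0,0,0,0,0,0,0,0,0,0,0,0,0,0,0,0,0,0,0]
Step 15: insert twd at [11, 15, 22] -> counters=[0,0,0,2,2,2,0,0,0,0,0,1,0,0,0,1,0,0,0,0,0,0,1,0,0]
Step 16: insert twd at [11, 15, 22] -> counters=[0,0,0,2,2,2,0,0,0,0,0,2,0,0,0,2,0,0,0,0,0,0,2,0,0]
Step 17: delete twd at [11, 15, 22] -> counters=[0,0,0,2,2,2,0,0,0,0,0,1,0,0,0,1,0,0,0,0,0,0,1,0,0]
Step 18: insert jjm at [6, 12, 22] -> counters=[0,0,0,2,2,2,1,0,0,0,0,1,1,0,0,1,0,0,0,0,0,0,2,0,0]
Step 19: delete jjm at [6, 12, 22] -> counters=[0,0,0,2,2,2,0,0,0,0,0,1,0,0,0,1,0,0,0,0,0,0,1,0,0]
Step 20: insert twd at [11, 15, 22] -> counters=[0,0,0,2,2,2,0,0,0,0,0,2,0,0,0,2,0,0,0,0,0,0,2,0,0]
Step 21: insert twd at [11, 15, 22] -> counters=[0,0,0,2,2,2,0,0,0,0,0,3,0,0,0,3,0,0,0,0,0,0,3,0,0]
Step 22: delete q at [3, 4, 5] -> counters=[0,0,0,1,1,1,0,0,0,0,0,3,0,0,0,3,0,0,0,0,0,0,3,0,0]
Step 23: insert jjm at [6, 12, 22] -> counters=[0,0,0,1,1,1,1,0,0,0,0,3,1,0,0,3,0,0,0,0,0,0,4,0,0]
Query wh: check counters[11]=3 counters[14]=0 counters[19]=0 -> no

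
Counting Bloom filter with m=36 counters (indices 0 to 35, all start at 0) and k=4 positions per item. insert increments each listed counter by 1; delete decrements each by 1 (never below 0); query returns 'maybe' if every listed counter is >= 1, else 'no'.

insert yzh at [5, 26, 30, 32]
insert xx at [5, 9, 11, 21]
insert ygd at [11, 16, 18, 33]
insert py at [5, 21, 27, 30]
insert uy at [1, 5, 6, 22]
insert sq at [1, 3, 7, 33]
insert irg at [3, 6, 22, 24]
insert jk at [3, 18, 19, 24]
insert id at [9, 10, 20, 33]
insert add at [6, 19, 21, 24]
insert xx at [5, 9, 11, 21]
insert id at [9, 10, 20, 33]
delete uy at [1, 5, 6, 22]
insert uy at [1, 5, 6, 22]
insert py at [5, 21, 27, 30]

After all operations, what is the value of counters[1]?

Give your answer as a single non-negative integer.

Answer: 2

Derivation:
Step 1: insert yzh at [5, 26, 30, 32] -> counters=[0,0,0,0,0,1,0,0,0,0,0,0,0,0,0,0,0,0,0,0,0,0,0,0,0,0,1,0,0,0,1,0,1,0,0,0]
Step 2: insert xx at [5, 9, 11, 21] -> counters=[0,0,0,0,0,2,0,0,0,1,0,1,0,0,0,0,0,0,0,0,0,1,0,0,0,0,1,0,0,0,1,0,1,0,0,0]
Step 3: insert ygd at [11, 16, 18, 33] -> counters=[0,0,0,0,0,2,0,0,0,1,0,2,0,0,0,0,1,0,1,0,0,1,0,0,0,0,1,0,0,0,1,0,1,1,0,0]
Step 4: insert py at [5, 21, 27, 30] -> counters=[0,0,0,0,0,3,0,0,0,1,0,2,0,0,0,0,1,0,1,0,0,2,0,0,0,0,1,1,0,0,2,0,1,1,0,0]
Step 5: insert uy at [1, 5, 6, 22] -> counters=[0,1,0,0,0,4,1,0,0,1,0,2,0,0,0,0,1,0,1,0,0,2,1,0,0,0,1,1,0,0,2,0,1,1,0,0]
Step 6: insert sq at [1, 3, 7, 33] -> counters=[0,2,0,1,0,4,1,1,0,1,0,2,0,0,0,0,1,0,1,0,0,2,1,0,0,0,1,1,0,0,2,0,1,2,0,0]
Step 7: insert irg at [3, 6, 22, 24] -> counters=[0,2,0,2,0,4,2,1,0,1,0,2,0,0,0,0,1,0,1,0,0,2,2,0,1,0,1,1,0,0,2,0,1,2,0,0]
Step 8: insert jk at [3, 18, 19, 24] -> counters=[0,2,0,3,0,4,2,1,0,1,0,2,0,0,0,0,1,0,2,1,0,2,2,0,2,0,1,1,0,0,2,0,1,2,0,0]
Step 9: insert id at [9, 10, 20, 33] -> counters=[0,2,0,3,0,4,2,1,0,2,1,2,0,0,0,0,1,0,2,1,1,2,2,0,2,0,1,1,0,0,2,0,1,3,0,0]
Step 10: insert add at [6, 19, 21, 24] -> counters=[0,2,0,3,0,4,3,1,0,2,1,2,0,0,0,0,1,0,2,2,1,3,2,0,3,0,1,1,0,0,2,0,1,3,0,0]
Step 11: insert xx at [5, 9, 11, 21] -> counters=[0,2,0,3,0,5,3,1,0,3,1,3,0,0,0,0,1,0,2,2,1,4,2,0,3,0,1,1,0,0,2,0,1,3,0,0]
Step 12: insert id at [9, 10, 20, 33] -> counters=[0,2,0,3,0,5,3,1,0,4,2,3,0,0,0,0,1,0,2,2,2,4,2,0,3,0,1,1,0,0,2,0,1,4,0,0]
Step 13: delete uy at [1, 5, 6, 22] -> counters=[0,1,0,3,0,4,2,1,0,4,2,3,0,0,0,0,1,0,2,2,2,4,1,0,3,0,1,1,0,0,2,0,1,4,0,0]
Step 14: insert uy at [1, 5, 6, 22] -> counters=[0,2,0,3,0,5,3,1,0,4,2,3,0,0,0,0,1,0,2,2,2,4,2,0,3,0,1,1,0,0,2,0,1,4,0,0]
Step 15: insert py at [5, 21, 27, 30] -> counters=[0,2,0,3,0,6,3,1,0,4,2,3,0,0,0,0,1,0,2,2,2,5,2,0,3,0,1,2,0,0,3,0,1,4,0,0]
Final counters=[0,2,0,3,0,6,3,1,0,4,2,3,0,0,0,0,1,0,2,2,2,5,2,0,3,0,1,2,0,0,3,0,1,4,0,0] -> counters[1]=2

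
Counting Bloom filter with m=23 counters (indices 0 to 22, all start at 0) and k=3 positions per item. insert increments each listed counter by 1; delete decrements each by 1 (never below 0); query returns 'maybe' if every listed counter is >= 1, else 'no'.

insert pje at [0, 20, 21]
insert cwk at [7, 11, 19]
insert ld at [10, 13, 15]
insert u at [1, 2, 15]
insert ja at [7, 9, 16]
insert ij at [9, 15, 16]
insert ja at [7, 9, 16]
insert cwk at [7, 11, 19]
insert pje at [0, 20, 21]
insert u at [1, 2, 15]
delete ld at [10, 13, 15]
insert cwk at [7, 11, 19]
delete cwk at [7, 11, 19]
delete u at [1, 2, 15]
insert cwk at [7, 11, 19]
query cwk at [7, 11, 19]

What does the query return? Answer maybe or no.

Step 1: insert pje at [0, 20, 21] -> counters=[1,0,0,0,0,0,0,0,0,0,0,0,0,0,0,0,0,0,0,0,1,1,0]
Step 2: insert cwk at [7, 11, 19] -> counters=[1,0,0,0,0,0,0,1,0,0,0,1,0,0,0,0,0,0,0,1,1,1,0]
Step 3: insert ld at [10, 13, 15] -> counters=[1,0,0,0,0,0,0,1,0,0,1,1,0,1,0,1,0,0,0,1,1,1,0]
Step 4: insert u at [1, 2, 15] -> counters=[1,1,1,0,0,0,0,1,0,0,1,1,0,1,0,2,0,0,0,1,1,1,0]
Step 5: insert ja at [7, 9, 16] -> counters=[1,1,1,0,0,0,0,2,0,1,1,1,0,1,0,2,1,0,0,1,1,1,0]
Step 6: insert ij at [9, 15, 16] -> counters=[1,1,1,0,0,0,0,2,0,2,1,1,0,1,0,3,2,0,0,1,1,1,0]
Step 7: insert ja at [7, 9, 16] -> counters=[1,1,1,0,0,0,0,3,0,3,1,1,0,1,0,3,3,0,0,1,1,1,0]
Step 8: insert cwk at [7, 11, 19] -> counters=[1,1,1,0,0,0,0,4,0,3,1,2,0,1,0,3,3,0,0,2,1,1,0]
Step 9: insert pje at [0, 20, 21] -> counters=[2,1,1,0,0,0,0,4,0,3,1,2,0,1,0,3,3,0,0,2,2,2,0]
Step 10: insert u at [1, 2, 15] -> counters=[2,2,2,0,0,0,0,4,0,3,1,2,0,1,0,4,3,0,0,2,2,2,0]
Step 11: delete ld at [10, 13, 15] -> counters=[2,2,2,0,0,0,0,4,0,3,0,2,0,0,0,3,3,0,0,2,2,2,0]
Step 12: insert cwk at [7, 11, 19] -> counters=[2,2,2,0,0,0,0,5,0,3,0,3,0,0,0,3,3,0,0,3,2,2,0]
Step 13: delete cwk at [7, 11, 19] -> counters=[2,2,2,0,0,0,0,4,0,3,0,2,0,0,0,3,3,0,0,2,2,2,0]
Step 14: delete u at [1, 2, 15] -> counters=[2,1,1,0,0,0,0,4,0,3,0,2,0,0,0,2,3,0,0,2,2,2,0]
Step 15: insert cwk at [7, 11, 19] -> counters=[2,1,1,0,0,0,0,5,0,3,0,3,0,0,0,2,3,0,0,3,2,2,0]
Query cwk: check counters[7]=5 counters[11]=3 counters[19]=3 -> maybe

Answer: maybe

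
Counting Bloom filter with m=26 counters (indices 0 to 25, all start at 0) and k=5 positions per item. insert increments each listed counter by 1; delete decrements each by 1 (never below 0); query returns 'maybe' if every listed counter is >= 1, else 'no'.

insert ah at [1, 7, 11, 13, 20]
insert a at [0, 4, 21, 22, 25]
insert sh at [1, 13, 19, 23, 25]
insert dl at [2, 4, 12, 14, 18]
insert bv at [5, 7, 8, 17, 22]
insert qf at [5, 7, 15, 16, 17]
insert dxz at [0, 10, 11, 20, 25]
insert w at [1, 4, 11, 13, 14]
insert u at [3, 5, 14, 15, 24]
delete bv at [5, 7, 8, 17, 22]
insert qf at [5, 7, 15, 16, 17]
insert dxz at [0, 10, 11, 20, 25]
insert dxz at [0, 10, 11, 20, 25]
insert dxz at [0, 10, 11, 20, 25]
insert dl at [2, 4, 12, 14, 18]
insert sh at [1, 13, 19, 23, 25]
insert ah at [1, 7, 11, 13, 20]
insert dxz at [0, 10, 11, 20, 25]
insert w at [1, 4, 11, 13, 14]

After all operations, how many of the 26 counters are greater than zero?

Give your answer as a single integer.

Answer: 23

Derivation:
Step 1: insert ah at [1, 7, 11, 13, 20] -> counters=[0,1,0,0,0,0,0,1,0,0,0,1,0,1,0,0,0,0,0,0,1,0,0,0,0,0]
Step 2: insert a at [0, 4, 21, 22, 25] -> counters=[1,1,0,0,1,0,0,1,0,0,0,1,0,1,0,0,0,0,0,0,1,1,1,0,0,1]
Step 3: insert sh at [1, 13, 19, 23, 25] -> counters=[1,2,0,0,1,0,0,1,0,0,0,1,0,2,0,0,0,0,0,1,1,1,1,1,0,2]
Step 4: insert dl at [2, 4, 12, 14, 18] -> counters=[1,2,1,0,2,0,0,1,0,0,0,1,1,2,1,0,0,0,1,1,1,1,1,1,0,2]
Step 5: insert bv at [5, 7, 8, 17, 22] -> counters=[1,2,1,0,2,1,0,2,1,0,0,1,1,2,1,0,0,1,1,1,1,1,2,1,0,2]
Step 6: insert qf at [5, 7, 15, 16, 17] -> counters=[1,2,1,0,2,2,0,3,1,0,0,1,1,2,1,1,1,2,1,1,1,1,2,1,0,2]
Step 7: insert dxz at [0, 10, 11, 20, 25] -> counters=[2,2,1,0,2,2,0,3,1,0,1,2,1,2,1,1,1,2,1,1,2,1,2,1,0,3]
Step 8: insert w at [1, 4, 11, 13, 14] -> counters=[2,3,1,0,3,2,0,3,1,0,1,3,1,3,2,1,1,2,1,1,2,1,2,1,0,3]
Step 9: insert u at [3, 5, 14, 15, 24] -> counters=[2,3,1,1,3,3,0,3,1,0,1,3,1,3,3,2,1,2,1,1,2,1,2,1,1,3]
Step 10: delete bv at [5, 7, 8, 17, 22] -> counters=[2,3,1,1,3,2,0,2,0,0,1,3,1,3,3,2,1,1,1,1,2,1,1,1,1,3]
Step 11: insert qf at [5, 7, 15, 16, 17] -> counters=[2,3,1,1,3,3,0,3,0,0,1,3,1,3,3,3,2,2,1,1,2,1,1,1,1,3]
Step 12: insert dxz at [0, 10, 11, 20, 25] -> counters=[3,3,1,1,3,3,0,3,0,0,2,4,1,3,3,3,2,2,1,1,3,1,1,1,1,4]
Step 13: insert dxz at [0, 10, 11, 20, 25] -> counters=[4,3,1,1,3,3,0,3,0,0,3,5,1,3,3,3,2,2,1,1,4,1,1,1,1,5]
Step 14: insert dxz at [0, 10, 11, 20, 25] -> counters=[5,3,1,1,3,3,0,3,0,0,4,6,1,3,3,3,2,2,1,1,5,1,1,1,1,6]
Step 15: insert dl at [2, 4, 12, 14, 18] -> counters=[5,3,2,1,4,3,0,3,0,0,4,6,2,3,4,3,2,2,2,1,5,1,1,1,1,6]
Step 16: insert sh at [1, 13, 19, 23, 25] -> counters=[5,4,2,1,4,3,0,3,0,0,4,6,2,4,4,3,2,2,2,2,5,1,1,2,1,7]
Step 17: insert ah at [1, 7, 11, 13, 20] -> counters=[5,5,2,1,4,3,0,4,0,0,4,7,2,5,4,3,2,2,2,2,6,1,1,2,1,7]
Step 18: insert dxz at [0, 10, 11, 20, 25] -> counters=[6,5,2,1,4,3,0,4,0,0,5,8,2,5,4,3,2,2,2,2,7,1,1,2,1,8]
Step 19: insert w at [1, 4, 11, 13, 14] -> counters=[6,6,2,1,5,3,0,4,0,0,5,9,2,6,5,3,2,2,2,2,7,1,1,2,1,8]
Final counters=[6,6,2,1,5,3,0,4,0,0,5,9,2,6,5,3,2,2,2,2,7,1,1,2,1,8] -> 23 nonzero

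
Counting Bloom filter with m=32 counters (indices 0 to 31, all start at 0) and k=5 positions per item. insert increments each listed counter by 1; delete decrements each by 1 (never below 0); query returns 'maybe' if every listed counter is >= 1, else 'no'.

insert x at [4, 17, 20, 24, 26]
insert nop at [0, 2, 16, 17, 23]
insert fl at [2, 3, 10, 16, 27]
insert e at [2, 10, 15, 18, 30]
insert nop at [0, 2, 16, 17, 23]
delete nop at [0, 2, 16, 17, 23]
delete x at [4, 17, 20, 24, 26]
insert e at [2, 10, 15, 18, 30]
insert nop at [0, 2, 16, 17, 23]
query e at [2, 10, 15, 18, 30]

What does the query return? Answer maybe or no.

Answer: maybe

Derivation:
Step 1: insert x at [4, 17, 20, 24, 26] -> counters=[0,0,0,0,1,0,0,0,0,0,0,0,0,0,0,0,0,1,0,0,1,0,0,0,1,0,1,0,0,0,0,0]
Step 2: insert nop at [0, 2, 16, 17, 23] -> counters=[1,0,1,0,1,0,0,0,0,0,0,0,0,0,0,0,1,2,0,0,1,0,0,1,1,0,1,0,0,0,0,0]
Step 3: insert fl at [2, 3, 10, 16, 27] -> counters=[1,0,2,1,1,0,0,0,0,0,1,0,0,0,0,0,2,2,0,0,1,0,0,1,1,0,1,1,0,0,0,0]
Step 4: insert e at [2, 10, 15, 18, 30] -> counters=[1,0,3,1,1,0,0,0,0,0,2,0,0,0,0,1,2,2,1,0,1,0,0,1,1,0,1,1,0,0,1,0]
Step 5: insert nop at [0, 2, 16, 17, 23] -> counters=[2,0,4,1,1,0,0,0,0,0,2,0,0,0,0,1,3,3,1,0,1,0,0,2,1,0,1,1,0,0,1,0]
Step 6: delete nop at [0, 2, 16, 17, 23] -> counters=[1,0,3,1,1,0,0,0,0,0,2,0,0,0,0,1,2,2,1,0,1,0,0,1,1,0,1,1,0,0,1,0]
Step 7: delete x at [4, 17, 20, 24, 26] -> counters=[1,0,3,1,0,0,0,0,0,0,2,0,0,0,0,1,2,1,1,0,0,0,0,1,0,0,0,1,0,0,1,0]
Step 8: insert e at [2, 10, 15, 18, 30] -> counters=[1,0,4,1,0,0,0,0,0,0,3,0,0,0,0,2,2,1,2,0,0,0,0,1,0,0,0,1,0,0,2,0]
Step 9: insert nop at [0, 2, 16, 17, 23] -> counters=[2,0,5,1,0,0,0,0,0,0,3,0,0,0,0,2,3,2,2,0,0,0,0,2,0,0,0,1,0,0,2,0]
Query e: check counters[2]=5 counters[10]=3 counters[15]=2 counters[18]=2 counters[30]=2 -> maybe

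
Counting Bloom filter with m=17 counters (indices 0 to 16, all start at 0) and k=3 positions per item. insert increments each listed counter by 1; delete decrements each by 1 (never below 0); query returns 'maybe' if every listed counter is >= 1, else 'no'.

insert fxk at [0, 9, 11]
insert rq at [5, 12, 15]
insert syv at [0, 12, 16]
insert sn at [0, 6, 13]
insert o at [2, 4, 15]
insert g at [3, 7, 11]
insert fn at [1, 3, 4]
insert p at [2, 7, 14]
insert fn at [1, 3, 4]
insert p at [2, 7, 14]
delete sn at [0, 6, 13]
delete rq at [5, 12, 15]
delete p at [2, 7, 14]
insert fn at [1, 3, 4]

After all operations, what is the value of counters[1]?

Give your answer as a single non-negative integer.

Answer: 3

Derivation:
Step 1: insert fxk at [0, 9, 11] -> counters=[1,0,0,0,0,0,0,0,0,1,0,1,0,0,0,0,0]
Step 2: insert rq at [5, 12, 15] -> counters=[1,0,0,0,0,1,0,0,0,1,0,1,1,0,0,1,0]
Step 3: insert syv at [0, 12, 16] -> counters=[2,0,0,0,0,1,0,0,0,1,0,1,2,0,0,1,1]
Step 4: insert sn at [0, 6, 13] -> counters=[3,0,0,0,0,1,1,0,0,1,0,1,2,1,0,1,1]
Step 5: insert o at [2, 4, 15] -> counters=[3,0,1,0,1,1,1,0,0,1,0,1,2,1,0,2,1]
Step 6: insert g at [3, 7, 11] -> counters=[3,0,1,1,1,1,1,1,0,1,0,2,2,1,0,2,1]
Step 7: insert fn at [1, 3, 4] -> counters=[3,1,1,2,2,1,1,1,0,1,0,2,2,1,0,2,1]
Step 8: insert p at [2, 7, 14] -> counters=[3,1,2,2,2,1,1,2,0,1,0,2,2,1,1,2,1]
Step 9: insert fn at [1, 3, 4] -> counters=[3,2,2,3,3,1,1,2,0,1,0,2,2,1,1,2,1]
Step 10: insert p at [2, 7, 14] -> counters=[3,2,3,3,3,1,1,3,0,1,0,2,2,1,2,2,1]
Step 11: delete sn at [0, 6, 13] -> counters=[2,2,3,3,3,1,0,3,0,1,0,2,2,0,2,2,1]
Step 12: delete rq at [5, 12, 15] -> counters=[2,2,3,3,3,0,0,3,0,1,0,2,1,0,2,1,1]
Step 13: delete p at [2, 7, 14] -> counters=[2,2,2,3,3,0,0,2,0,1,0,2,1,0,1,1,1]
Step 14: insert fn at [1, 3, 4] -> counters=[2,3,2,4,4,0,0,2,0,1,0,2,1,0,1,1,1]
Final counters=[2,3,2,4,4,0,0,2,0,1,0,2,1,0,1,1,1] -> counters[1]=3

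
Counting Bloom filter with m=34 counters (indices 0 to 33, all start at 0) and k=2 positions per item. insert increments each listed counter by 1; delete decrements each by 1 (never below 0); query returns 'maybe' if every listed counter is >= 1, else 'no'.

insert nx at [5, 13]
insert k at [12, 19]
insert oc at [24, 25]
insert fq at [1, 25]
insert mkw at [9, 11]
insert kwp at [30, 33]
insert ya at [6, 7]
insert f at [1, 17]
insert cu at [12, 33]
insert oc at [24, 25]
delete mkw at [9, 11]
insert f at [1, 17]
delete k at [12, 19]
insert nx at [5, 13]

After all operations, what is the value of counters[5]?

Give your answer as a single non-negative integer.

Step 1: insert nx at [5, 13] -> counters=[0,0,0,0,0,1,0,0,0,0,0,0,0,1,0,0,0,0,0,0,0,0,0,0,0,0,0,0,0,0,0,0,0,0]
Step 2: insert k at [12, 19] -> counters=[0,0,0,0,0,1,0,0,0,0,0,0,1,1,0,0,0,0,0,1,0,0,0,0,0,0,0,0,0,0,0,0,0,0]
Step 3: insert oc at [24, 25] -> counters=[0,0,0,0,0,1,0,0,0,0,0,0,1,1,0,0,0,0,0,1,0,0,0,0,1,1,0,0,0,0,0,0,0,0]
Step 4: insert fq at [1, 25] -> counters=[0,1,0,0,0,1,0,0,0,0,0,0,1,1,0,0,0,0,0,1,0,0,0,0,1,2,0,0,0,0,0,0,0,0]
Step 5: insert mkw at [9, 11] -> counters=[0,1,0,0,0,1,0,0,0,1,0,1,1,1,0,0,0,0,0,1,0,0,0,0,1,2,0,0,0,0,0,0,0,0]
Step 6: insert kwp at [30, 33] -> counters=[0,1,0,0,0,1,0,0,0,1,0,1,1,1,0,0,0,0,0,1,0,0,0,0,1,2,0,0,0,0,1,0,0,1]
Step 7: insert ya at [6, 7] -> counters=[0,1,0,0,0,1,1,1,0,1,0,1,1,1,0,0,0,0,0,1,0,0,0,0,1,2,0,0,0,0,1,0,0,1]
Step 8: insert f at [1, 17] -> counters=[0,2,0,0,0,1,1,1,0,1,0,1,1,1,0,0,0,1,0,1,0,0,0,0,1,2,0,0,0,0,1,0,0,1]
Step 9: insert cu at [12, 33] -> counters=[0,2,0,0,0,1,1,1,0,1,0,1,2,1,0,0,0,1,0,1,0,0,0,0,1,2,0,0,0,0,1,0,0,2]
Step 10: insert oc at [24, 25] -> counters=[0,2,0,0,0,1,1,1,0,1,0,1,2,1,0,0,0,1,0,1,0,0,0,0,2,3,0,0,0,0,1,0,0,2]
Step 11: delete mkw at [9, 11] -> counters=[0,2,0,0,0,1,1,1,0,0,0,0,2,1,0,0,0,1,0,1,0,0,0,0,2,3,0,0,0,0,1,0,0,2]
Step 12: insert f at [1, 17] -> counters=[0,3,0,0,0,1,1,1,0,0,0,0,2,1,0,0,0,2,0,1,0,0,0,0,2,3,0,0,0,0,1,0,0,2]
Step 13: delete k at [12, 19] -> counters=[0,3,0,0,0,1,1,1,0,0,0,0,1,1,0,0,0,2,0,0,0,0,0,0,2,3,0,0,0,0,1,0,0,2]
Step 14: insert nx at [5, 13] -> counters=[0,3,0,0,0,2,1,1,0,0,0,0,1,2,0,0,0,2,0,0,0,0,0,0,2,3,0,0,0,0,1,0,0,2]
Final counters=[0,3,0,0,0,2,1,1,0,0,0,0,1,2,0,0,0,2,0,0,0,0,0,0,2,3,0,0,0,0,1,0,0,2] -> counters[5]=2

Answer: 2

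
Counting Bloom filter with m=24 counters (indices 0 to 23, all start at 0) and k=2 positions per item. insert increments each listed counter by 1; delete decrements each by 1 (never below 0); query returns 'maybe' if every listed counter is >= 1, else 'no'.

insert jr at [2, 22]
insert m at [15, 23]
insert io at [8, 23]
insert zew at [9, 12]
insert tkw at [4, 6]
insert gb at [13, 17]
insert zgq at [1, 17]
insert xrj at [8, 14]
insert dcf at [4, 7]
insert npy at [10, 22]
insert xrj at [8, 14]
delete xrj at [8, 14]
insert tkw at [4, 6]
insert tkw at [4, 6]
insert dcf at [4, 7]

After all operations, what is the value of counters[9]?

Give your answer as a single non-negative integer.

Answer: 1

Derivation:
Step 1: insert jr at [2, 22] -> counters=[0,0,1,0,0,0,0,0,0,0,0,0,0,0,0,0,0,0,0,0,0,0,1,0]
Step 2: insert m at [15, 23] -> counters=[0,0,1,0,0,0,0,0,0,0,0,0,0,0,0,1,0,0,0,0,0,0,1,1]
Step 3: insert io at [8, 23] -> counters=[0,0,1,0,0,0,0,0,1,0,0,0,0,0,0,1,0,0,0,0,0,0,1,2]
Step 4: insert zew at [9, 12] -> counters=[0,0,1,0,0,0,0,0,1,1,0,0,1,0,0,1,0,0,0,0,0,0,1,2]
Step 5: insert tkw at [4, 6] -> counters=[0,0,1,0,1,0,1,0,1,1,0,0,1,0,0,1,0,0,0,0,0,0,1,2]
Step 6: insert gb at [13, 17] -> counters=[0,0,1,0,1,0,1,0,1,1,0,0,1,1,0,1,0,1,0,0,0,0,1,2]
Step 7: insert zgq at [1, 17] -> counters=[0,1,1,0,1,0,1,0,1,1,0,0,1,1,0,1,0,2,0,0,0,0,1,2]
Step 8: insert xrj at [8, 14] -> counters=[0,1,1,0,1,0,1,0,2,1,0,0,1,1,1,1,0,2,0,0,0,0,1,2]
Step 9: insert dcf at [4, 7] -> counters=[0,1,1,0,2,0,1,1,2,1,0,0,1,1,1,1,0,2,0,0,0,0,1,2]
Step 10: insert npy at [10, 22] -> counters=[0,1,1,0,2,0,1,1,2,1,1,0,1,1,1,1,0,2,0,0,0,0,2,2]
Step 11: insert xrj at [8, 14] -> counters=[0,1,1,0,2,0,1,1,3,1,1,0,1,1,2,1,0,2,0,0,0,0,2,2]
Step 12: delete xrj at [8, 14] -> counters=[0,1,1,0,2,0,1,1,2,1,1,0,1,1,1,1,0,2,0,0,0,0,2,2]
Step 13: insert tkw at [4, 6] -> counters=[0,1,1,0,3,0,2,1,2,1,1,0,1,1,1,1,0,2,0,0,0,0,2,2]
Step 14: insert tkw at [4, 6] -> counters=[0,1,1,0,4,0,3,1,2,1,1,0,1,1,1,1,0,2,0,0,0,0,2,2]
Step 15: insert dcf at [4, 7] -> counters=[0,1,1,0,5,0,3,2,2,1,1,0,1,1,1,1,0,2,0,0,0,0,2,2]
Final counters=[0,1,1,0,5,0,3,2,2,1,1,0,1,1,1,1,0,2,0,0,0,0,2,2] -> counters[9]=1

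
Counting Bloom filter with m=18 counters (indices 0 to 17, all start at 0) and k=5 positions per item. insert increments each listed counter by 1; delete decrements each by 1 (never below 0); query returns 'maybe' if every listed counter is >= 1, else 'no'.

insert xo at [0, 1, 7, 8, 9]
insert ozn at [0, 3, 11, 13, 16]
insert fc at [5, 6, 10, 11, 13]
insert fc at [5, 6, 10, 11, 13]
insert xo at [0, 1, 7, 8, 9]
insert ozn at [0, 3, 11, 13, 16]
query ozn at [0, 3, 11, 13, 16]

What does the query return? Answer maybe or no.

Answer: maybe

Derivation:
Step 1: insert xo at [0, 1, 7, 8, 9] -> counters=[1,1,0,0,0,0,0,1,1,1,0,0,0,0,0,0,0,0]
Step 2: insert ozn at [0, 3, 11, 13, 16] -> counters=[2,1,0,1,0,0,0,1,1,1,0,1,0,1,0,0,1,0]
Step 3: insert fc at [5, 6, 10, 11, 13] -> counters=[2,1,0,1,0,1,1,1,1,1,1,2,0,2,0,0,1,0]
Step 4: insert fc at [5, 6, 10, 11, 13] -> counters=[2,1,0,1,0,2,2,1,1,1,2,3,0,3,0,0,1,0]
Step 5: insert xo at [0, 1, 7, 8, 9] -> counters=[3,2,0,1,0,2,2,2,2,2,2,3,0,3,0,0,1,0]
Step 6: insert ozn at [0, 3, 11, 13, 16] -> counters=[4,2,0,2,0,2,2,2,2,2,2,4,0,4,0,0,2,0]
Query ozn: check counters[0]=4 counters[3]=2 counters[11]=4 counters[13]=4 counters[16]=2 -> maybe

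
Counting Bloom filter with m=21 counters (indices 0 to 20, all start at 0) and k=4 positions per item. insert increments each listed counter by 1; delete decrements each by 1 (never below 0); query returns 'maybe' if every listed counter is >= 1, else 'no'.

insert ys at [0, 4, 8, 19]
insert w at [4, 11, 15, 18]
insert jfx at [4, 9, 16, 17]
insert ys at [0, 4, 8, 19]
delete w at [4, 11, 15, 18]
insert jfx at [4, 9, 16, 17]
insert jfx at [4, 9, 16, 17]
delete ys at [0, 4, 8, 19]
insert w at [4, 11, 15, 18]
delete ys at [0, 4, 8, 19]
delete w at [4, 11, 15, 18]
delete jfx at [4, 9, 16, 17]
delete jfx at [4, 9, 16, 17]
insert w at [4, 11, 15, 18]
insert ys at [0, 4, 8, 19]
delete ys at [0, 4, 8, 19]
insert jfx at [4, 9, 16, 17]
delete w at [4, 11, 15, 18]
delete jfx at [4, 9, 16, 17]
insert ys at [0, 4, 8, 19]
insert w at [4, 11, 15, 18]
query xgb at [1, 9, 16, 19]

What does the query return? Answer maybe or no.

Step 1: insert ys at [0, 4, 8, 19] -> counters=[1,0,0,0,1,0,0,0,1,0,0,0,0,0,0,0,0,0,0,1,0]
Step 2: insert w at [4, 11, 15, 18] -> counters=[1,0,0,0,2,0,0,0,1,0,0,1,0,0,0,1,0,0,1,1,0]
Step 3: insert jfx at [4, 9, 16, 17] -> counters=[1,0,0,0,3,0,0,0,1,1,0,1,0,0,0,1,1,1,1,1,0]
Step 4: insert ys at [0, 4, 8, 19] -> counters=[2,0,0,0,4,0,0,0,2,1,0,1,0,0,0,1,1,1,1,2,0]
Step 5: delete w at [4, 11, 15, 18] -> counters=[2,0,0,0,3,0,0,0,2,1,0,0,0,0,0,0,1,1,0,2,0]
Step 6: insert jfx at [4, 9, 16, 17] -> counters=[2,0,0,0,4,0,0,0,2,2,0,0,0,0,0,0,2,2,0,2,0]
Step 7: insert jfx at [4, 9, 16, 17] -> counters=[2,0,0,0,5,0,0,0,2,3,0,0,0,0,0,0,3,3,0,2,0]
Step 8: delete ys at [0, 4, 8, 19] -> counters=[1,0,0,0,4,0,0,0,1,3,0,0,0,0,0,0,3,3,0,1,0]
Step 9: insert w at [4, 11, 15, 18] -> counters=[1,0,0,0,5,0,0,0,1,3,0,1,0,0,0,1,3,3,1,1,0]
Step 10: delete ys at [0, 4, 8, 19] -> counters=[0,0,0,0,4,0,0,0,0,3,0,1,0,0,0,1,3,3,1,0,0]
Step 11: delete w at [4, 11, 15, 18] -> counters=[0,0,0,0,3,0,0,0,0,3,0,0,0,0,0,0,3,3,0,0,0]
Step 12: delete jfx at [4, 9, 16, 17] -> counters=[0,0,0,0,2,0,0,0,0,2,0,0,0,0,0,0,2,2,0,0,0]
Step 13: delete jfx at [4, 9, 16, 17] -> counters=[0,0,0,0,1,0,0,0,0,1,0,0,0,0,0,0,1,1,0,0,0]
Step 14: insert w at [4, 11, 15, 18] -> counters=[0,0,0,0,2,0,0,0,0,1,0,1,0,0,0,1,1,1,1,0,0]
Step 15: insert ys at [0, 4, 8, 19] -> counters=[1,0,0,0,3,0,0,0,1,1,0,1,0,0,0,1,1,1,1,1,0]
Step 16: delete ys at [0, 4, 8, 19] -> counters=[0,0,0,0,2,0,0,0,0,1,0,1,0,0,0,1,1,1,1,0,0]
Step 17: insert jfx at [4, 9, 16, 17] -> counters=[0,0,0,0,3,0,0,0,0,2,0,1,0,0,0,1,2,2,1,0,0]
Step 18: delete w at [4, 11, 15, 18] -> counters=[0,0,0,0,2,0,0,0,0,2,0,0,0,0,0,0,2,2,0,0,0]
Step 19: delete jfx at [4, 9, 16, 17] -> counters=[0,0,0,0,1,0,0,0,0,1,0,0,0,0,0,0,1,1,0,0,0]
Step 20: insert ys at [0, 4, 8, 19] -> counters=[1,0,0,0,2,0,0,0,1,1,0,0,0,0,0,0,1,1,0,1,0]
Step 21: insert w at [4, 11, 15, 18] -> counters=[1,0,0,0,3,0,0,0,1,1,0,1,0,0,0,1,1,1,1,1,0]
Query xgb: check counters[1]=0 counters[9]=1 counters[16]=1 counters[19]=1 -> no

Answer: no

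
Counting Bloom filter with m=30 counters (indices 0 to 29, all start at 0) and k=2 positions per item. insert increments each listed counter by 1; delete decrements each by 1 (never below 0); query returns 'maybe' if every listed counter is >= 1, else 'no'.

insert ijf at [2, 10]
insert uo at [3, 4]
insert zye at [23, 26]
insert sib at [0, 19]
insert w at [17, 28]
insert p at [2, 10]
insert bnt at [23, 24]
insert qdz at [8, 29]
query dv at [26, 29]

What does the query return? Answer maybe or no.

Step 1: insert ijf at [2, 10] -> counters=[0,0,1,0,0,0,0,0,0,0,1,0,0,0,0,0,0,0,0,0,0,0,0,0,0,0,0,0,0,0]
Step 2: insert uo at [3, 4] -> counters=[0,0,1,1,1,0,0,0,0,0,1,0,0,0,0,0,0,0,0,0,0,0,0,0,0,0,0,0,0,0]
Step 3: insert zye at [23, 26] -> counters=[0,0,1,1,1,0,0,0,0,0,1,0,0,0,0,0,0,0,0,0,0,0,0,1,0,0,1,0,0,0]
Step 4: insert sib at [0, 19] -> counters=[1,0,1,1,1,0,0,0,0,0,1,0,0,0,0,0,0,0,0,1,0,0,0,1,0,0,1,0,0,0]
Step 5: insert w at [17, 28] -> counters=[1,0,1,1,1,0,0,0,0,0,1,0,0,0,0,0,0,1,0,1,0,0,0,1,0,0,1,0,1,0]
Step 6: insert p at [2, 10] -> counters=[1,0,2,1,1,0,0,0,0,0,2,0,0,0,0,0,0,1,0,1,0,0,0,1,0,0,1,0,1,0]
Step 7: insert bnt at [23, 24] -> counters=[1,0,2,1,1,0,0,0,0,0,2,0,0,0,0,0,0,1,0,1,0,0,0,2,1,0,1,0,1,0]
Step 8: insert qdz at [8, 29] -> counters=[1,0,2,1,1,0,0,0,1,0,2,0,0,0,0,0,0,1,0,1,0,0,0,2,1,0,1,0,1,1]
Query dv: check counters[26]=1 counters[29]=1 -> maybe

Answer: maybe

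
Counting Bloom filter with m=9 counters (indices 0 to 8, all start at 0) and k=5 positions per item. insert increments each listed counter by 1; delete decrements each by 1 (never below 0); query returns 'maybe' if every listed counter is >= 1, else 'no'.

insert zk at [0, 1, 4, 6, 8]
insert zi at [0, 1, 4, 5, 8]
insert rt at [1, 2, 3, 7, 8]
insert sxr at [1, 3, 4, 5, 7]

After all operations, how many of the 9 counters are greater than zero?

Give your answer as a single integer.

Step 1: insert zk at [0, 1, 4, 6, 8] -> counters=[1,1,0,0,1,0,1,0,1]
Step 2: insert zi at [0, 1, 4, 5, 8] -> counters=[2,2,0,0,2,1,1,0,2]
Step 3: insert rt at [1, 2, 3, 7, 8] -> counters=[2,3,1,1,2,1,1,1,3]
Step 4: insert sxr at [1, 3, 4, 5, 7] -> counters=[2,4,1,2,3,2,1,2,3]
Final counters=[2,4,1,2,3,2,1,2,3] -> 9 nonzero

Answer: 9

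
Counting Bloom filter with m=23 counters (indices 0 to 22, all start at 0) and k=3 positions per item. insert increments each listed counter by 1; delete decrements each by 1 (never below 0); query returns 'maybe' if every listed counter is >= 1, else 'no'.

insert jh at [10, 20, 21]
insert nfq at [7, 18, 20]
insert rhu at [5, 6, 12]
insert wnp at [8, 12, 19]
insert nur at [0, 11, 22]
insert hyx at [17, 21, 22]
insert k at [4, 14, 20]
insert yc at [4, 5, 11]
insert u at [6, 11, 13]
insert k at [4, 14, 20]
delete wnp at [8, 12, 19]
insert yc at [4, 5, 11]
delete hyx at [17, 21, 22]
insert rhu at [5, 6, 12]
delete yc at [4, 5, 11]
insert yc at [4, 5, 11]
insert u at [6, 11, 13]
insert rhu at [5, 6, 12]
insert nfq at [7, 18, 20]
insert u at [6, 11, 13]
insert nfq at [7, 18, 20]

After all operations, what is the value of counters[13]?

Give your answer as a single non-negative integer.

Step 1: insert jh at [10, 20, 21] -> counters=[0,0,0,0,0,0,0,0,0,0,1,0,0,0,0,0,0,0,0,0,1,1,0]
Step 2: insert nfq at [7, 18, 20] -> counters=[0,0,0,0,0,0,0,1,0,0,1,0,0,0,0,0,0,0,1,0,2,1,0]
Step 3: insert rhu at [5, 6, 12] -> counters=[0,0,0,0,0,1,1,1,0,0,1,0,1,0,0,0,0,0,1,0,2,1,0]
Step 4: insert wnp at [8, 12, 19] -> counters=[0,0,0,0,0,1,1,1,1,0,1,0,2,0,0,0,0,0,1,1,2,1,0]
Step 5: insert nur at [0, 11, 22] -> counters=[1,0,0,0,0,1,1,1,1,0,1,1,2,0,0,0,0,0,1,1,2,1,1]
Step 6: insert hyx at [17, 21, 22] -> counters=[1,0,0,0,0,1,1,1,1,0,1,1,2,0,0,0,0,1,1,1,2,2,2]
Step 7: insert k at [4, 14, 20] -> counters=[1,0,0,0,1,1,1,1,1,0,1,1,2,0,1,0,0,1,1,1,3,2,2]
Step 8: insert yc at [4, 5, 11] -> counters=[1,0,0,0,2,2,1,1,1,0,1,2,2,0,1,0,0,1,1,1,3,2,2]
Step 9: insert u at [6, 11, 13] -> counters=[1,0,0,0,2,2,2,1,1,0,1,3,2,1,1,0,0,1,1,1,3,2,2]
Step 10: insert k at [4, 14, 20] -> counters=[1,0,0,0,3,2,2,1,1,0,1,3,2,1,2,0,0,1,1,1,4,2,2]
Step 11: delete wnp at [8, 12, 19] -> counters=[1,0,0,0,3,2,2,1,0,0,1,3,1,1,2,0,0,1,1,0,4,2,2]
Step 12: insert yc at [4, 5, 11] -> counters=[1,0,0,0,4,3,2,1,0,0,1,4,1,1,2,0,0,1,1,0,4,2,2]
Step 13: delete hyx at [17, 21, 22] -> counters=[1,0,0,0,4,3,2,1,0,0,1,4,1,1,2,0,0,0,1,0,4,1,1]
Step 14: insert rhu at [5, 6, 12] -> counters=[1,0,0,0,4,4,3,1,0,0,1,4,2,1,2,0,0,0,1,0,4,1,1]
Step 15: delete yc at [4, 5, 11] -> counters=[1,0,0,0,3,3,3,1,0,0,1,3,2,1,2,0,0,0,1,0,4,1,1]
Step 16: insert yc at [4, 5, 11] -> counters=[1,0,0,0,4,4,3,1,0,0,1,4,2,1,2,0,0,0,1,0,4,1,1]
Step 17: insert u at [6, 11, 13] -> counters=[1,0,0,0,4,4,4,1,0,0,1,5,2,2,2,0,0,0,1,0,4,1,1]
Step 18: insert rhu at [5, 6, 12] -> counters=[1,0,0,0,4,5,5,1,0,0,1,5,3,2,2,0,0,0,1,0,4,1,1]
Step 19: insert nfq at [7, 18, 20] -> counters=[1,0,0,0,4,5,5,2,0,0,1,5,3,2,2,0,0,0,2,0,5,1,1]
Step 20: insert u at [6, 11, 13] -> counters=[1,0,0,0,4,5,6,2,0,0,1,6,3,3,2,0,0,0,2,0,5,1,1]
Step 21: insert nfq at [7, 18, 20] -> counters=[1,0,0,0,4,5,6,3,0,0,1,6,3,3,2,0,0,0,3,0,6,1,1]
Final counters=[1,0,0,0,4,5,6,3,0,0,1,6,3,3,2,0,0,0,3,0,6,1,1] -> counters[13]=3

Answer: 3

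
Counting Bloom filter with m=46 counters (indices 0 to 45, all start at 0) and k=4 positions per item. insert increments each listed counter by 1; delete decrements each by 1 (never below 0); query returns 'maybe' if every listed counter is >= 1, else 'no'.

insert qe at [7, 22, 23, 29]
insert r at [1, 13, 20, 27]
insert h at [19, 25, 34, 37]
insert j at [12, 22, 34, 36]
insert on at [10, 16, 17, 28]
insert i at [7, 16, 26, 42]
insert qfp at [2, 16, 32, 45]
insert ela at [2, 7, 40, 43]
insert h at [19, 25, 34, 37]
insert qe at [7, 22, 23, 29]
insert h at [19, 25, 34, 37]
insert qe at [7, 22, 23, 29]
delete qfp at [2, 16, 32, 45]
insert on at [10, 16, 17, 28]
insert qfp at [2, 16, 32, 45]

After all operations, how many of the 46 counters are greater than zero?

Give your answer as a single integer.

Step 1: insert qe at [7, 22, 23, 29] -> counters=[0,0,0,0,0,0,0,1,0,0,0,0,0,0,0,0,0,0,0,0,0,0,1,1,0,0,0,0,0,1,0,0,0,0,0,0,0,0,0,0,0,0,0,0,0,0]
Step 2: insert r at [1, 13, 20, 27] -> counters=[0,1,0,0,0,0,0,1,0,0,0,0,0,1,0,0,0,0,0,0,1,0,1,1,0,0,0,1,0,1,0,0,0,0,0,0,0,0,0,0,0,0,0,0,0,0]
Step 3: insert h at [19, 25, 34, 37] -> counters=[0,1,0,0,0,0,0,1,0,0,0,0,0,1,0,0,0,0,0,1,1,0,1,1,0,1,0,1,0,1,0,0,0,0,1,0,0,1,0,0,0,0,0,0,0,0]
Step 4: insert j at [12, 22, 34, 36] -> counters=[0,1,0,0,0,0,0,1,0,0,0,0,1,1,0,0,0,0,0,1,1,0,2,1,0,1,0,1,0,1,0,0,0,0,2,0,1,1,0,0,0,0,0,0,0,0]
Step 5: insert on at [10, 16, 17, 28] -> counters=[0,1,0,0,0,0,0,1,0,0,1,0,1,1,0,0,1,1,0,1,1,0,2,1,0,1,0,1,1,1,0,0,0,0,2,0,1,1,0,0,0,0,0,0,0,0]
Step 6: insert i at [7, 16, 26, 42] -> counters=[0,1,0,0,0,0,0,2,0,0,1,0,1,1,0,0,2,1,0,1,1,0,2,1,0,1,1,1,1,1,0,0,0,0,2,0,1,1,0,0,0,0,1,0,0,0]
Step 7: insert qfp at [2, 16, 32, 45] -> counters=[0,1,1,0,0,0,0,2,0,0,1,0,1,1,0,0,3,1,0,1,1,0,2,1,0,1,1,1,1,1,0,0,1,0,2,0,1,1,0,0,0,0,1,0,0,1]
Step 8: insert ela at [2, 7, 40, 43] -> counters=[0,1,2,0,0,0,0,3,0,0,1,0,1,1,0,0,3,1,0,1,1,0,2,1,0,1,1,1,1,1,0,0,1,0,2,0,1,1,0,0,1,0,1,1,0,1]
Step 9: insert h at [19, 25, 34, 37] -> counters=[0,1,2,0,0,0,0,3,0,0,1,0,1,1,0,0,3,1,0,2,1,0,2,1,0,2,1,1,1,1,0,0,1,0,3,0,1,2,0,0,1,0,1,1,0,1]
Step 10: insert qe at [7, 22, 23, 29] -> counters=[0,1,2,0,0,0,0,4,0,0,1,0,1,1,0,0,3,1,0,2,1,0,3,2,0,2,1,1,1,2,0,0,1,0,3,0,1,2,0,0,1,0,1,1,0,1]
Step 11: insert h at [19, 25, 34, 37] -> counters=[0,1,2,0,0,0,0,4,0,0,1,0,1,1,0,0,3,1,0,3,1,0,3,2,0,3,1,1,1,2,0,0,1,0,4,0,1,3,0,0,1,0,1,1,0,1]
Step 12: insert qe at [7, 22, 23, 29] -> counters=[0,1,2,0,0,0,0,5,0,0,1,0,1,1,0,0,3,1,0,3,1,0,4,3,0,3,1,1,1,3,0,0,1,0,4,0,1,3,0,0,1,0,1,1,0,1]
Step 13: delete qfp at [2, 16, 32, 45] -> counters=[0,1,1,0,0,0,0,5,0,0,1,0,1,1,0,0,2,1,0,3,1,0,4,3,0,3,1,1,1,3,0,0,0,0,4,0,1,3,0,0,1,0,1,1,0,0]
Step 14: insert on at [10, 16, 17, 28] -> counters=[0,1,1,0,0,0,0,5,0,0,2,0,1,1,0,0,3,2,0,3,1,0,4,3,0,3,1,1,2,3,0,0,0,0,4,0,1,3,0,0,1,0,1,1,0,0]
Step 15: insert qfp at [2, 16, 32, 45] -> counters=[0,1,2,0,0,0,0,5,0,0,2,0,1,1,0,0,4,2,0,3,1,0,4,3,0,3,1,1,2,3,0,0,1,0,4,0,1,3,0,0,1,0,1,1,0,1]
Final counters=[0,1,2,0,0,0,0,5,0,0,2,0,1,1,0,0,4,2,0,3,1,0,4,3,0,3,1,1,2,3,0,0,1,0,4,0,1,3,0,0,1,0,1,1,0,1] -> 25 nonzero

Answer: 25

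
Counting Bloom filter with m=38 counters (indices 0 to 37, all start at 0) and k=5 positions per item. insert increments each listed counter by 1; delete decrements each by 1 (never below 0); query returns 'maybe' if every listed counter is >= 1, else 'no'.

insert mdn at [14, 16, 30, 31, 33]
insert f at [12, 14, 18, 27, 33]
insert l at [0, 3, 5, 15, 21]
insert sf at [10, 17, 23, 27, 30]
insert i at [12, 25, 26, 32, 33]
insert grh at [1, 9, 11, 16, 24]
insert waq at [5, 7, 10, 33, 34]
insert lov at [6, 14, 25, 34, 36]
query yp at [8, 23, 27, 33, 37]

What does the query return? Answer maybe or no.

Answer: no

Derivation:
Step 1: insert mdn at [14, 16, 30, 31, 33] -> counters=[0,0,0,0,0,0,0,0,0,0,0,0,0,0,1,0,1,0,0,0,0,0,0,0,0,0,0,0,0,0,1,1,0,1,0,0,0,0]
Step 2: insert f at [12, 14, 18, 27, 33] -> counters=[0,0,0,0,0,0,0,0,0,0,0,0,1,0,2,0,1,0,1,0,0,0,0,0,0,0,0,1,0,0,1,1,0,2,0,0,0,0]
Step 3: insert l at [0, 3, 5, 15, 21] -> counters=[1,0,0,1,0,1,0,0,0,0,0,0,1,0,2,1,1,0,1,0,0,1,0,0,0,0,0,1,0,0,1,1,0,2,0,0,0,0]
Step 4: insert sf at [10, 17, 23, 27, 30] -> counters=[1,0,0,1,0,1,0,0,0,0,1,0,1,0,2,1,1,1,1,0,0,1,0,1,0,0,0,2,0,0,2,1,0,2,0,0,0,0]
Step 5: insert i at [12, 25, 26, 32, 33] -> counters=[1,0,0,1,0,1,0,0,0,0,1,0,2,0,2,1,1,1,1,0,0,1,0,1,0,1,1,2,0,0,2,1,1,3,0,0,0,0]
Step 6: insert grh at [1, 9, 11, 16, 24] -> counters=[1,1,0,1,0,1,0,0,0,1,1,1,2,0,2,1,2,1,1,0,0,1,0,1,1,1,1,2,0,0,2,1,1,3,0,0,0,0]
Step 7: insert waq at [5, 7, 10, 33, 34] -> counters=[1,1,0,1,0,2,0,1,0,1,2,1,2,0,2,1,2,1,1,0,0,1,0,1,1,1,1,2,0,0,2,1,1,4,1,0,0,0]
Step 8: insert lov at [6, 14, 25, 34, 36] -> counters=[1,1,0,1,0,2,1,1,0,1,2,1,2,0,3,1,2,1,1,0,0,1,0,1,1,2,1,2,0,0,2,1,1,4,2,0,1,0]
Query yp: check counters[8]=0 counters[23]=1 counters[27]=2 counters[33]=4 counters[37]=0 -> no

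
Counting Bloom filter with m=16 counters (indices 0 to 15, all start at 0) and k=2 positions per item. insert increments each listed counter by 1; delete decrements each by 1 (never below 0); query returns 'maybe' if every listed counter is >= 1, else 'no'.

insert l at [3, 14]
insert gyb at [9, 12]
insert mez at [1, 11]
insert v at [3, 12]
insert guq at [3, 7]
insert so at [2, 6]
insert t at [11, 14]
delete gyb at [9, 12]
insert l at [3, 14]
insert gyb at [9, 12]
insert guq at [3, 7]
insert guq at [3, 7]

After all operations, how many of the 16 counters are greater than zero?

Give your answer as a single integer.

Step 1: insert l at [3, 14] -> counters=[0,0,0,1,0,0,0,0,0,0,0,0,0,0,1,0]
Step 2: insert gyb at [9, 12] -> counters=[0,0,0,1,0,0,0,0,0,1,0,0,1,0,1,0]
Step 3: insert mez at [1, 11] -> counters=[0,1,0,1,0,0,0,0,0,1,0,1,1,0,1,0]
Step 4: insert v at [3, 12] -> counters=[0,1,0,2,0,0,0,0,0,1,0,1,2,0,1,0]
Step 5: insert guq at [3, 7] -> counters=[0,1,0,3,0,0,0,1,0,1,0,1,2,0,1,0]
Step 6: insert so at [2, 6] -> counters=[0,1,1,3,0,0,1,1,0,1,0,1,2,0,1,0]
Step 7: insert t at [11, 14] -> counters=[0,1,1,3,0,0,1,1,0,1,0,2,2,0,2,0]
Step 8: delete gyb at [9, 12] -> counters=[0,1,1,3,0,0,1,1,0,0,0,2,1,0,2,0]
Step 9: insert l at [3, 14] -> counters=[0,1,1,4,0,0,1,1,0,0,0,2,1,0,3,0]
Step 10: insert gyb at [9, 12] -> counters=[0,1,1,4,0,0,1,1,0,1,0,2,2,0,3,0]
Step 11: insert guq at [3, 7] -> counters=[0,1,1,5,0,0,1,2,0,1,0,2,2,0,3,0]
Step 12: insert guq at [3, 7] -> counters=[0,1,1,6,0,0,1,3,0,1,0,2,2,0,3,0]
Final counters=[0,1,1,6,0,0,1,3,0,1,0,2,2,0,3,0] -> 9 nonzero

Answer: 9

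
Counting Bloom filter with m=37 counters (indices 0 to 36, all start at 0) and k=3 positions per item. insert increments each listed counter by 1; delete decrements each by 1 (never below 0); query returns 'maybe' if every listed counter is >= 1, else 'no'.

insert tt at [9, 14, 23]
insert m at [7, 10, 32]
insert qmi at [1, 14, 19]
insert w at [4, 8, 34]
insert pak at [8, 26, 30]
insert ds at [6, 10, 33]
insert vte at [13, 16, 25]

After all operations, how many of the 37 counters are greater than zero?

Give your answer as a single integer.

Step 1: insert tt at [9, 14, 23] -> counters=[0,0,0,0,0,0,0,0,0,1,0,0,0,0,1,0,0,0,0,0,0,0,0,1,0,0,0,0,0,0,0,0,0,0,0,0,0]
Step 2: insert m at [7, 10, 32] -> counters=[0,0,0,0,0,0,0,1,0,1,1,0,0,0,1,0,0,0,0,0,0,0,0,1,0,0,0,0,0,0,0,0,1,0,0,0,0]
Step 3: insert qmi at [1, 14, 19] -> counters=[0,1,0,0,0,0,0,1,0,1,1,0,0,0,2,0,0,0,0,1,0,0,0,1,0,0,0,0,0,0,0,0,1,0,0,0,0]
Step 4: insert w at [4, 8, 34] -> counters=[0,1,0,0,1,0,0,1,1,1,1,0,0,0,2,0,0,0,0,1,0,0,0,1,0,0,0,0,0,0,0,0,1,0,1,0,0]
Step 5: insert pak at [8, 26, 30] -> counters=[0,1,0,0,1,0,0,1,2,1,1,0,0,0,2,0,0,0,0,1,0,0,0,1,0,0,1,0,0,0,1,0,1,0,1,0,0]
Step 6: insert ds at [6, 10, 33] -> counters=[0,1,0,0,1,0,1,1,2,1,2,0,0,0,2,0,0,0,0,1,0,0,0,1,0,0,1,0,0,0,1,0,1,1,1,0,0]
Step 7: insert vte at [13, 16, 25] -> counters=[0,1,0,0,1,0,1,1,2,1,2,0,0,1,2,0,1,0,0,1,0,0,0,1,0,1,1,0,0,0,1,0,1,1,1,0,0]
Final counters=[0,1,0,0,1,0,1,1,2,1,2,0,0,1,2,0,1,0,0,1,0,0,0,1,0,1,1,0,0,0,1,0,1,1,1,0,0] -> 18 nonzero

Answer: 18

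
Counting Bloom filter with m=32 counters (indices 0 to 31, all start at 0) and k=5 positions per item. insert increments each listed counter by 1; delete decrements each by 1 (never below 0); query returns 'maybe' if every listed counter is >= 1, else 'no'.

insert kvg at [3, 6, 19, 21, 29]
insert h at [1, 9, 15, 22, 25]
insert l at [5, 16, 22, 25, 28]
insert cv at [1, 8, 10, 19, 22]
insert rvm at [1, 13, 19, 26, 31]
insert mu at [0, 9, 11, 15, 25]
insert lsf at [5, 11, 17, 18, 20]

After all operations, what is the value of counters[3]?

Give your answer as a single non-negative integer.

Step 1: insert kvg at [3, 6, 19, 21, 29] -> counters=[0,0,0,1,0,0,1,0,0,0,0,0,0,0,0,0,0,0,0,1,0,1,0,0,0,0,0,0,0,1,0,0]
Step 2: insert h at [1, 9, 15, 22, 25] -> counters=[0,1,0,1,0,0,1,0,0,1,0,0,0,0,0,1,0,0,0,1,0,1,1,0,0,1,0,0,0,1,0,0]
Step 3: insert l at [5, 16, 22, 25, 28] -> counters=[0,1,0,1,0,1,1,0,0,1,0,0,0,0,0,1,1,0,0,1,0,1,2,0,0,2,0,0,1,1,0,0]
Step 4: insert cv at [1, 8, 10, 19, 22] -> counters=[0,2,0,1,0,1,1,0,1,1,1,0,0,0,0,1,1,0,0,2,0,1,3,0,0,2,0,0,1,1,0,0]
Step 5: insert rvm at [1, 13, 19, 26, 31] -> counters=[0,3,0,1,0,1,1,0,1,1,1,0,0,1,0,1,1,0,0,3,0,1,3,0,0,2,1,0,1,1,0,1]
Step 6: insert mu at [0, 9, 11, 15, 25] -> counters=[1,3,0,1,0,1,1,0,1,2,1,1,0,1,0,2,1,0,0,3,0,1,3,0,0,3,1,0,1,1,0,1]
Step 7: insert lsf at [5, 11, 17, 18, 20] -> counters=[1,3,0,1,0,2,1,0,1,2,1,2,0,1,0,2,1,1,1,3,1,1,3,0,0,3,1,0,1,1,0,1]
Final counters=[1,3,0,1,0,2,1,0,1,2,1,2,0,1,0,2,1,1,1,3,1,1,3,0,0,3,1,0,1,1,0,1] -> counters[3]=1

Answer: 1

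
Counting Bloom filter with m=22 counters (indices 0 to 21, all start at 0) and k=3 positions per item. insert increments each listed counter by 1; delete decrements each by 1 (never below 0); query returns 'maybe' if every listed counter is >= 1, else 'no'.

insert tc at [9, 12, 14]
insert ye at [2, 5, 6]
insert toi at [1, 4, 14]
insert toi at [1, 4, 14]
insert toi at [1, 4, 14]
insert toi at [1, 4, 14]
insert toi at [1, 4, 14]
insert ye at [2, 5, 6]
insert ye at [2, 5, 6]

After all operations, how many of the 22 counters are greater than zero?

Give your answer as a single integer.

Answer: 8

Derivation:
Step 1: insert tc at [9, 12, 14] -> counters=[0,0,0,0,0,0,0,0,0,1,0,0,1,0,1,0,0,0,0,0,0,0]
Step 2: insert ye at [2, 5, 6] -> counters=[0,0,1,0,0,1,1,0,0,1,0,0,1,0,1,0,0,0,0,0,0,0]
Step 3: insert toi at [1, 4, 14] -> counters=[0,1,1,0,1,1,1,0,0,1,0,0,1,0,2,0,0,0,0,0,0,0]
Step 4: insert toi at [1, 4, 14] -> counters=[0,2,1,0,2,1,1,0,0,1,0,0,1,0,3,0,0,0,0,0,0,0]
Step 5: insert toi at [1, 4, 14] -> counters=[0,3,1,0,3,1,1,0,0,1,0,0,1,0,4,0,0,0,0,0,0,0]
Step 6: insert toi at [1, 4, 14] -> counters=[0,4,1,0,4,1,1,0,0,1,0,0,1,0,5,0,0,0,0,0,0,0]
Step 7: insert toi at [1, 4, 14] -> counters=[0,5,1,0,5,1,1,0,0,1,0,0,1,0,6,0,0,0,0,0,0,0]
Step 8: insert ye at [2, 5, 6] -> counters=[0,5,2,0,5,2,2,0,0,1,0,0,1,0,6,0,0,0,0,0,0,0]
Step 9: insert ye at [2, 5, 6] -> counters=[0,5,3,0,5,3,3,0,0,1,0,0,1,0,6,0,0,0,0,0,0,0]
Final counters=[0,5,3,0,5,3,3,0,0,1,0,0,1,0,6,0,0,0,0,0,0,0] -> 8 nonzero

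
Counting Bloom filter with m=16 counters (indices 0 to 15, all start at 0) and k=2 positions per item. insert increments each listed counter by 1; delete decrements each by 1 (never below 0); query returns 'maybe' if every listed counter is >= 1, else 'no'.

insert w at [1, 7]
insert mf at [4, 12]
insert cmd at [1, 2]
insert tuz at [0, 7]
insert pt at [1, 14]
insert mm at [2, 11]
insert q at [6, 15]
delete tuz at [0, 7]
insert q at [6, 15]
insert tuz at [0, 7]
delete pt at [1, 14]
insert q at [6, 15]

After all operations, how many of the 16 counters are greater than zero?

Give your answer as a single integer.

Answer: 9

Derivation:
Step 1: insert w at [1, 7] -> counters=[0,1,0,0,0,0,0,1,0,0,0,0,0,0,0,0]
Step 2: insert mf at [4, 12] -> counters=[0,1,0,0,1,0,0,1,0,0,0,0,1,0,0,0]
Step 3: insert cmd at [1, 2] -> counters=[0,2,1,0,1,0,0,1,0,0,0,0,1,0,0,0]
Step 4: insert tuz at [0, 7] -> counters=[1,2,1,0,1,0,0,2,0,0,0,0,1,0,0,0]
Step 5: insert pt at [1, 14] -> counters=[1,3,1,0,1,0,0,2,0,0,0,0,1,0,1,0]
Step 6: insert mm at [2, 11] -> counters=[1,3,2,0,1,0,0,2,0,0,0,1,1,0,1,0]
Step 7: insert q at [6, 15] -> counters=[1,3,2,0,1,0,1,2,0,0,0,1,1,0,1,1]
Step 8: delete tuz at [0, 7] -> counters=[0,3,2,0,1,0,1,1,0,0,0,1,1,0,1,1]
Step 9: insert q at [6, 15] -> counters=[0,3,2,0,1,0,2,1,0,0,0,1,1,0,1,2]
Step 10: insert tuz at [0, 7] -> counters=[1,3,2,0,1,0,2,2,0,0,0,1,1,0,1,2]
Step 11: delete pt at [1, 14] -> counters=[1,2,2,0,1,0,2,2,0,0,0,1,1,0,0,2]
Step 12: insert q at [6, 15] -> counters=[1,2,2,0,1,0,3,2,0,0,0,1,1,0,0,3]
Final counters=[1,2,2,0,1,0,3,2,0,0,0,1,1,0,0,3] -> 9 nonzero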